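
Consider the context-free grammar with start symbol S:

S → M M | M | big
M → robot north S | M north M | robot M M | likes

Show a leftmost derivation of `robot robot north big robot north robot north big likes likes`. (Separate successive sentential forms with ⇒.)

S ⇒ M M ⇒ robot M M M ⇒ robot robot north S M M ⇒ robot robot north big M M ⇒ robot robot north big robot north S M ⇒ robot robot north big robot north M M M ⇒ robot robot north big robot north robot north S M M ⇒ robot robot north big robot north robot north big M M ⇒ robot robot north big robot north robot north big likes M ⇒ robot robot north big robot north robot north big likes likes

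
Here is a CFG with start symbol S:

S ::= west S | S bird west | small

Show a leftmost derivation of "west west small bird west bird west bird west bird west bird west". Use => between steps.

S => S bird west => S bird west bird west => west S bird west bird west => west west S bird west bird west => west west S bird west bird west bird west => west west S bird west bird west bird west bird west => west west S bird west bird west bird west bird west bird west => west west small bird west bird west bird west bird west bird west

S => S bird west   [S ::= S bird west]
S bird west => S bird west bird west   [S ::= S bird west]
S bird west bird west => west S bird west bird west   [S ::= west S]
west S bird west bird west => west west S bird west bird west   [S ::= west S]
west west S bird west bird west => west west S bird west bird west bird west   [S ::= S bird west]
west west S bird west bird west bird west => west west S bird west bird west bird west bird west   [S ::= S bird west]
west west S bird west bird west bird west bird west => west west S bird west bird west bird west bird west bird west   [S ::= S bird west]
west west S bird west bird west bird west bird west bird west => west west small bird west bird west bird west bird west bird west   [S ::= small]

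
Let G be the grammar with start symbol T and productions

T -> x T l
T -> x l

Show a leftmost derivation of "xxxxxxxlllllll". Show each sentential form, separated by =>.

T => xTl   [T -> x T l]
xTl => xxTll   [T -> x T l]
xxTll => xxxTlll   [T -> x T l]
xxxTlll => xxxxTllll   [T -> x T l]
xxxxTllll => xxxxxTlllll   [T -> x T l]
xxxxxTlllll => xxxxxxTllllll   [T -> x T l]
xxxxxxTllllll => xxxxxxxlllllll   [T -> x l]

T => xTl => xxTll => xxxTlll => xxxxTllll => xxxxxTlllll => xxxxxxTllllll => xxxxxxxlllllll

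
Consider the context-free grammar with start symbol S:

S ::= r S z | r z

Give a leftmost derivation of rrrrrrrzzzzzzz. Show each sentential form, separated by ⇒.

S ⇒ rSz   [S ::= r S z]
rSz ⇒ rrSzz   [S ::= r S z]
rrSzz ⇒ rrrSzzz   [S ::= r S z]
rrrSzzz ⇒ rrrrSzzzz   [S ::= r S z]
rrrrSzzzz ⇒ rrrrrSzzzzz   [S ::= r S z]
rrrrrSzzzzz ⇒ rrrrrrSzzzzzz   [S ::= r S z]
rrrrrrSzzzzzz ⇒ rrrrrrrzzzzzzz   [S ::= r z]

S ⇒ rSz ⇒ rrSzz ⇒ rrrSzzz ⇒ rrrrSzzzz ⇒ rrrrrSzzzzz ⇒ rrrrrrSzzzzzz ⇒ rrrrrrrzzzzzzz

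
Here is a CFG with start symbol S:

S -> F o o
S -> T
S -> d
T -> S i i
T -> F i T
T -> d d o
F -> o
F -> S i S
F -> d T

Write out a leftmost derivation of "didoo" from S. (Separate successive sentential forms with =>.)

S => Foo => SiSoo => diSoo => didoo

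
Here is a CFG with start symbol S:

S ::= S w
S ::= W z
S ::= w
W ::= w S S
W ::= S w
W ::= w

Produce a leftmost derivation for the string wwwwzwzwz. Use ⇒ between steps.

S⇒Wz⇒wSSz⇒wWzSz⇒wSwzSz⇒wWzwzSz⇒wwSSzwzSz⇒wwwSzwzSz⇒wwwwzwzSz⇒wwwwzwzwz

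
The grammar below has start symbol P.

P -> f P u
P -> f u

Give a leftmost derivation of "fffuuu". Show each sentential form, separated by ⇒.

P⇒fPu⇒ffPuu⇒fffuuu

P ⇒ fPu   [P -> f P u]
fPu ⇒ ffPuu   [P -> f P u]
ffPuu ⇒ fffuuu   [P -> f u]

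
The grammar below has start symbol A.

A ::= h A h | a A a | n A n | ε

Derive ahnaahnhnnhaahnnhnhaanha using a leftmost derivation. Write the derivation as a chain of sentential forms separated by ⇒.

A⇒aAa⇒ahAha⇒ahnAnha⇒ahnaAanha⇒ahnaaAaanha⇒ahnaahAhaanha⇒ahnaahnAnhaanha⇒ahnaahnhAhnhaanha⇒ahnaahnhnAnhnhaanha⇒ahnaahnhnnAnnhnhaanha⇒ahnaahnhnnhAhnnhnhaanha⇒ahnaahnhnnhaAahnnhnhaanha⇒ahnaahnhnnhaahnnhnhaanha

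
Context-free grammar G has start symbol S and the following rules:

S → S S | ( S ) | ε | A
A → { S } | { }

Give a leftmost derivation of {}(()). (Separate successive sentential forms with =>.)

S => SS   [S → S S]
SS => SSS   [S → S S]
SSS => ASS   [S → A]
ASS => {}SS   [A → { }]
{}SS => {}SSS   [S → S S]
{}SSS => {}(S)SS   [S → ( S )]
{}(S)SS => {}((S))SS   [S → ( S )]
{}((S))SS => {}(())SS   [S → ε]
{}(())SS => {}(())S   [S → ε]
{}(())S => {}(())   [S → ε]

S=>SS=>SSS=>ASS=>{}SS=>{}SSS=>{}(S)SS=>{}((S))SS=>{}(())SS=>{}(())S=>{}(())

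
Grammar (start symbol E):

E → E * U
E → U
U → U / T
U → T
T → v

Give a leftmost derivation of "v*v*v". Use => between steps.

E => E*U => E*U*U => U*U*U => T*U*U => v*U*U => v*T*U => v*v*U => v*v*T => v*v*v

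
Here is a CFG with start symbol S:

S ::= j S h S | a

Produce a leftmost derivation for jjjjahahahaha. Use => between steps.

S => jShS => jjShShS => jjjShShShS => jjjjShShShShS => jjjjahShShShS => jjjjahahShShS => jjjjahahahShS => jjjjahahahahS => jjjjahahahaha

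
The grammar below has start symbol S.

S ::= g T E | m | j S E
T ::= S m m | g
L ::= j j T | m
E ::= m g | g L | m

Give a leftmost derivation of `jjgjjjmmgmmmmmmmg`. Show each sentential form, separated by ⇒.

S ⇒ jSE   [S ::= j S E]
jSE ⇒ jjSEE   [S ::= j S E]
jjSEE ⇒ jjgTEEE   [S ::= g T E]
jjgTEEE ⇒ jjgSmmEEE   [T ::= S m m]
jjgSmmEEE ⇒ jjgjSEmmEEE   [S ::= j S E]
jjgjSEmmEEE ⇒ jjgjjSEEmmEEE   [S ::= j S E]
jjgjjSEEmmEEE ⇒ jjgjjjSEEEmmEEE   [S ::= j S E]
jjgjjjSEEEmmEEE ⇒ jjgjjjmEEEmmEEE   [S ::= m]
jjgjjjmEEEmmEEE ⇒ jjgjjjmmgEEmmEEE   [E ::= m g]
jjgjjjmmgEEmmEEE ⇒ jjgjjjmmgmEmmEEE   [E ::= m]
jjgjjjmmgmEmmEEE ⇒ jjgjjjmmgmmmmEEE   [E ::= m]
jjgjjjmmgmmmmEEE ⇒ jjgjjjmmgmmmmmEE   [E ::= m]
jjgjjjmmgmmmmmEE ⇒ jjgjjjmmgmmmmmmE   [E ::= m]
jjgjjjmmgmmmmmmE ⇒ jjgjjjmmgmmmmmmmg   [E ::= m g]

S ⇒ jSE ⇒ jjSEE ⇒ jjgTEEE ⇒ jjgSmmEEE ⇒ jjgjSEmmEEE ⇒ jjgjjSEEmmEEE ⇒ jjgjjjSEEEmmEEE ⇒ jjgjjjmEEEmmEEE ⇒ jjgjjjmmgEEmmEEE ⇒ jjgjjjmmgmEmmEEE ⇒ jjgjjjmmgmmmmEEE ⇒ jjgjjjmmgmmmmmEE ⇒ jjgjjjmmgmmmmmmE ⇒ jjgjjjmmgmmmmmmmg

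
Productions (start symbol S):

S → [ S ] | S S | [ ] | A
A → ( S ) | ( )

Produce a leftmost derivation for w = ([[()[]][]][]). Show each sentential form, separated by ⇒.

S ⇒ A   [S → A]
A ⇒ (S)   [A → ( S )]
(S) ⇒ (SS)   [S → S S]
(SS) ⇒ ([S]S)   [S → [ S ]]
([S]S) ⇒ ([SS]S)   [S → S S]
([SS]S) ⇒ ([[S]S]S)   [S → [ S ]]
([[S]S]S) ⇒ ([[SS]S]S)   [S → S S]
([[SS]S]S) ⇒ ([[AS]S]S)   [S → A]
([[AS]S]S) ⇒ ([[()S]S]S)   [A → ( )]
([[()S]S]S) ⇒ ([[()[]]S]S)   [S → [ ]]
([[()[]]S]S) ⇒ ([[()[]][]]S)   [S → [ ]]
([[()[]][]]S) ⇒ ([[()[]][]][])   [S → [ ]]

S ⇒ A ⇒ (S) ⇒ (SS) ⇒ ([S]S) ⇒ ([SS]S) ⇒ ([[S]S]S) ⇒ ([[SS]S]S) ⇒ ([[AS]S]S) ⇒ ([[()S]S]S) ⇒ ([[()[]]S]S) ⇒ ([[()[]][]]S) ⇒ ([[()[]][]][])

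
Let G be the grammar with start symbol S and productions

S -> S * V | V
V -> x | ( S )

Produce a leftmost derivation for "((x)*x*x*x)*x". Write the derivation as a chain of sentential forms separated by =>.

S => S*V   [S -> S * V]
S*V => V*V   [S -> V]
V*V => (S)*V   [V -> ( S )]
(S)*V => (S*V)*V   [S -> S * V]
(S*V)*V => (S*V*V)*V   [S -> S * V]
(S*V*V)*V => (S*V*V*V)*V   [S -> S * V]
(S*V*V*V)*V => (V*V*V*V)*V   [S -> V]
(V*V*V*V)*V => ((S)*V*V*V)*V   [V -> ( S )]
((S)*V*V*V)*V => ((V)*V*V*V)*V   [S -> V]
((V)*V*V*V)*V => ((x)*V*V*V)*V   [V -> x]
((x)*V*V*V)*V => ((x)*x*V*V)*V   [V -> x]
((x)*x*V*V)*V => ((x)*x*x*V)*V   [V -> x]
((x)*x*x*V)*V => ((x)*x*x*x)*V   [V -> x]
((x)*x*x*x)*V => ((x)*x*x*x)*x   [V -> x]

S => S*V => V*V => (S)*V => (S*V)*V => (S*V*V)*V => (S*V*V*V)*V => (V*V*V*V)*V => ((S)*V*V*V)*V => ((V)*V*V*V)*V => ((x)*V*V*V)*V => ((x)*x*V*V)*V => ((x)*x*x*V)*V => ((x)*x*x*x)*V => ((x)*x*x*x)*x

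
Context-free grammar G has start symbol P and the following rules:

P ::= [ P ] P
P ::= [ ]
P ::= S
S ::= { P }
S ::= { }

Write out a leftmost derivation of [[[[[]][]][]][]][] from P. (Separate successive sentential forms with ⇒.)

P ⇒ [P]P ⇒ [[P]P]P ⇒ [[[P]P]P]P ⇒ [[[[P]P]P]P]P ⇒ [[[[[]]P]P]P]P ⇒ [[[[[]][]]P]P]P ⇒ [[[[[]][]][]]P]P ⇒ [[[[[]][]][]][]]P ⇒ [[[[[]][]][]][]][]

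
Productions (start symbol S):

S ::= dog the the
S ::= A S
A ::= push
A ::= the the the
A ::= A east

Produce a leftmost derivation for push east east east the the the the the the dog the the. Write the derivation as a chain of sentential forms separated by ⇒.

S ⇒ A S ⇒ A east S ⇒ A east east S ⇒ A east east east S ⇒ push east east east S ⇒ push east east east A S ⇒ push east east east the the the S ⇒ push east east east the the the A S ⇒ push east east east the the the the the the S ⇒ push east east east the the the the the the dog the the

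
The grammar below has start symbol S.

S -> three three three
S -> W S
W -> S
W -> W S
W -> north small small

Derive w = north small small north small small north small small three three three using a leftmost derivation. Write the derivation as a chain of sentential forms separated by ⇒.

S ⇒ W S   [S -> W S]
W S ⇒ north small small S   [W -> north small small]
north small small S ⇒ north small small W S   [S -> W S]
north small small W S ⇒ north small small north small small S   [W -> north small small]
north small small north small small S ⇒ north small small north small small W S   [S -> W S]
north small small north small small W S ⇒ north small small north small small north small small S   [W -> north small small]
north small small north small small north small small S ⇒ north small small north small small north small small three three three   [S -> three three three]

S ⇒ W S ⇒ north small small S ⇒ north small small W S ⇒ north small small north small small S ⇒ north small small north small small W S ⇒ north small small north small small north small small S ⇒ north small small north small small north small small three three three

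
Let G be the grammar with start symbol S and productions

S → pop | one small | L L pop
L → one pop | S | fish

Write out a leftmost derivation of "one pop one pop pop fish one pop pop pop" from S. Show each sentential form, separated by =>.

S => L L pop => S L pop => L L pop L pop => one pop L pop L pop => one pop one pop pop L pop => one pop one pop pop S pop => one pop one pop pop L L pop pop => one pop one pop pop fish L pop pop => one pop one pop pop fish one pop pop pop

S => L L pop   [S → L L pop]
L L pop => S L pop   [L → S]
S L pop => L L pop L pop   [S → L L pop]
L L pop L pop => one pop L pop L pop   [L → one pop]
one pop L pop L pop => one pop one pop pop L pop   [L → one pop]
one pop one pop pop L pop => one pop one pop pop S pop   [L → S]
one pop one pop pop S pop => one pop one pop pop L L pop pop   [S → L L pop]
one pop one pop pop L L pop pop => one pop one pop pop fish L pop pop   [L → fish]
one pop one pop pop fish L pop pop => one pop one pop pop fish one pop pop pop   [L → one pop]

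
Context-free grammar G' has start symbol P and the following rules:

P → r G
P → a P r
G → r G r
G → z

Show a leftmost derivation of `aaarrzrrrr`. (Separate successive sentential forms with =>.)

P => aPr => aaPrr => aaaPrrr => aaarGrrr => aaarrGrrrr => aaarrzrrrr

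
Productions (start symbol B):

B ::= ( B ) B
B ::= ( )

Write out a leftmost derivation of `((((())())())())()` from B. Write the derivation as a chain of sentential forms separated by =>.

B=>(B)B=>((B)B)B=>(((B)B)B)B=>((((B)B)B)B)B=>((((())B)B)B)B=>((((())())B)B)B=>((((())())())B)B=>((((())())())())B=>((((())())())())()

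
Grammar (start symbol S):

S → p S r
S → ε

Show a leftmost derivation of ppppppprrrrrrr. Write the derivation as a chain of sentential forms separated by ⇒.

S ⇒ pSr ⇒ ppSrr ⇒ pppSrrr ⇒ ppppSrrrr ⇒ pppppSrrrrr ⇒ ppppppSrrrrrr ⇒ pppppppSrrrrrrr ⇒ ppppppprrrrrrr

S ⇒ pSr   [S → p S r]
pSr ⇒ ppSrr   [S → p S r]
ppSrr ⇒ pppSrrr   [S → p S r]
pppSrrr ⇒ ppppSrrrr   [S → p S r]
ppppSrrrr ⇒ pppppSrrrrr   [S → p S r]
pppppSrrrrr ⇒ ppppppSrrrrrr   [S → p S r]
ppppppSrrrrrr ⇒ pppppppSrrrrrrr   [S → p S r]
pppppppSrrrrrrr ⇒ ppppppprrrrrrr   [S → ε]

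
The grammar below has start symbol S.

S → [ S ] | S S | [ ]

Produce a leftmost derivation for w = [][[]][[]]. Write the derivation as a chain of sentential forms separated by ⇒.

S ⇒ SS ⇒ SSS ⇒ []SS ⇒ [][S]S ⇒ [][[]]S ⇒ [][[]][S] ⇒ [][[]][[]]

S ⇒ SS   [S → S S]
SS ⇒ SSS   [S → S S]
SSS ⇒ []SS   [S → [ ]]
[]SS ⇒ [][S]S   [S → [ S ]]
[][S]S ⇒ [][[]]S   [S → [ ]]
[][[]]S ⇒ [][[]][S]   [S → [ S ]]
[][[]][S] ⇒ [][[]][[]]   [S → [ ]]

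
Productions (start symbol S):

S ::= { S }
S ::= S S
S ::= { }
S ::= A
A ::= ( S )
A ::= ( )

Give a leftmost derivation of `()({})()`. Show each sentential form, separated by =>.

S => SS => AS => ()S => ()SS => ()AS => ()(S)S => ()({})S => ()({})A => ()({})()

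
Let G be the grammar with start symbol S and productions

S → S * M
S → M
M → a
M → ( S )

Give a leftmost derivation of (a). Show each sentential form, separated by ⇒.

S ⇒ M ⇒ (S) ⇒ (M) ⇒ (a)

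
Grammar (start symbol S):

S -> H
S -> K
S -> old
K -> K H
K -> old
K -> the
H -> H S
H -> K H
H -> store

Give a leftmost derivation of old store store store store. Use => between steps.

S => K   [S -> K]
K => K H   [K -> K H]
K H => K H H   [K -> K H]
K H H => K H H H   [K -> K H]
K H H H => K H H H H   [K -> K H]
K H H H H => old H H H H   [K -> old]
old H H H H => old store H H H   [H -> store]
old store H H H => old store store H H   [H -> store]
old store store H H => old store store store H   [H -> store]
old store store store H => old store store store store   [H -> store]

S => K => K H => K H H => K H H H => K H H H H => old H H H H => old store H H H => old store store H H => old store store store H => old store store store store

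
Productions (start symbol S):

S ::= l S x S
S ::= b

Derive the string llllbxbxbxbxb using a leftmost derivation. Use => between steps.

S => lSxS   [S ::= l S x S]
lSxS => llSxSxS   [S ::= l S x S]
llSxSxS => lllSxSxSxS   [S ::= l S x S]
lllSxSxSxS => llllSxSxSxSxS   [S ::= l S x S]
llllSxSxSxSxS => llllbxSxSxSxS   [S ::= b]
llllbxSxSxSxS => llllbxbxSxSxS   [S ::= b]
llllbxbxSxSxS => llllbxbxbxSxS   [S ::= b]
llllbxbxbxSxS => llllbxbxbxbxS   [S ::= b]
llllbxbxbxbxS => llllbxbxbxbxb   [S ::= b]

S=>lSxS=>llSxSxS=>lllSxSxSxS=>llllSxSxSxSxS=>llllbxSxSxSxS=>llllbxbxSxSxS=>llllbxbxbxSxS=>llllbxbxbxbxS=>llllbxbxbxbxb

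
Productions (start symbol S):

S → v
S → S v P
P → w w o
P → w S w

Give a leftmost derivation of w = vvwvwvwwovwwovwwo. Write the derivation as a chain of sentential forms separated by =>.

S => SvP   [S → S v P]
SvP => SvPvP   [S → S v P]
SvPvP => SvPvPvP   [S → S v P]
SvPvPvP => SvPvPvPvP   [S → S v P]
SvPvPvPvP => vvPvPvPvP   [S → v]
vvPvPvPvP => vvwSwvPvPvP   [P → w S w]
vvwSwvPvPvP => vvwvwvPvPvP   [S → v]
vvwvwvPvPvP => vvwvwvwwovPvP   [P → w w o]
vvwvwvwwovPvP => vvwvwvwwovwwovP   [P → w w o]
vvwvwvwwovwwovP => vvwvwvwwovwwovwwo   [P → w w o]

S=>SvP=>SvPvP=>SvPvPvP=>SvPvPvPvP=>vvPvPvPvP=>vvwSwvPvPvP=>vvwvwvPvPvP=>vvwvwvwwovPvP=>vvwvwvwwovwwovP=>vvwvwvwwovwwovwwo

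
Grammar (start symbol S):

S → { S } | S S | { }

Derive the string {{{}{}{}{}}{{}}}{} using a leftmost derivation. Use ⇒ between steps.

S ⇒ SS   [S → S S]
SS ⇒ {S}S   [S → { S }]
{S}S ⇒ {SS}S   [S → S S]
{SS}S ⇒ {{S}S}S   [S → { S }]
{{S}S}S ⇒ {{SS}S}S   [S → S S]
{{SS}S}S ⇒ {{SSS}S}S   [S → S S]
{{SSS}S}S ⇒ {{SSSS}S}S   [S → S S]
{{SSSS}S}S ⇒ {{{}SSS}S}S   [S → { }]
{{{}SSS}S}S ⇒ {{{}{}SS}S}S   [S → { }]
{{{}{}SS}S}S ⇒ {{{}{}{}S}S}S   [S → { }]
{{{}{}{}S}S}S ⇒ {{{}{}{}{}}S}S   [S → { }]
{{{}{}{}{}}S}S ⇒ {{{}{}{}{}}{S}}S   [S → { S }]
{{{}{}{}{}}{S}}S ⇒ {{{}{}{}{}}{{}}}S   [S → { }]
{{{}{}{}{}}{{}}}S ⇒ {{{}{}{}{}}{{}}}{}   [S → { }]

S ⇒ SS ⇒ {S}S ⇒ {SS}S ⇒ {{S}S}S ⇒ {{SS}S}S ⇒ {{SSS}S}S ⇒ {{SSSS}S}S ⇒ {{{}SSS}S}S ⇒ {{{}{}SS}S}S ⇒ {{{}{}{}S}S}S ⇒ {{{}{}{}{}}S}S ⇒ {{{}{}{}{}}{S}}S ⇒ {{{}{}{}{}}{{}}}S ⇒ {{{}{}{}{}}{{}}}{}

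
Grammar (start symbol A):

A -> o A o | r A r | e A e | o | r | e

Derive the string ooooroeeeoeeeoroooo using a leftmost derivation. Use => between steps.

A=>oAo=>ooAoo=>oooAooo=>ooooAoooo=>oooorAroooo=>ooooroAoroooo=>ooooroeAeoroooo=>ooooroeeAeeoroooo=>ooooroeeeAeeeoroooo=>ooooroeeeoeeeoroooo

A => oAo   [A -> o A o]
oAo => ooAoo   [A -> o A o]
ooAoo => oooAooo   [A -> o A o]
oooAooo => ooooAoooo   [A -> o A o]
ooooAoooo => oooorAroooo   [A -> r A r]
oooorAroooo => ooooroAoroooo   [A -> o A o]
ooooroAoroooo => ooooroeAeoroooo   [A -> e A e]
ooooroeAeoroooo => ooooroeeAeeoroooo   [A -> e A e]
ooooroeeAeeoroooo => ooooroeeeAeeeoroooo   [A -> e A e]
ooooroeeeAeeeoroooo => ooooroeeeoeeeoroooo   [A -> o]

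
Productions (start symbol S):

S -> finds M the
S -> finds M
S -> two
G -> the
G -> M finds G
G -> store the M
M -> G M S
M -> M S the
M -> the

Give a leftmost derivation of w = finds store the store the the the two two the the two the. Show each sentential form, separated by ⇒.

S ⇒ finds M the ⇒ finds G M S the ⇒ finds store the M M S the ⇒ finds store the M S the M S the ⇒ finds store the G M S S the M S the ⇒ finds store the store the M M S S the M S the ⇒ finds store the store the the M S S the M S the ⇒ finds store the store the the the S S the M S the ⇒ finds store the store the the the two S the M S the ⇒ finds store the store the the the two two the M S the ⇒ finds store the store the the the two two the the S the ⇒ finds store the store the the the two two the the two the

S ⇒ finds M the   [S -> finds M the]
finds M the ⇒ finds G M S the   [M -> G M S]
finds G M S the ⇒ finds store the M M S the   [G -> store the M]
finds store the M M S the ⇒ finds store the M S the M S the   [M -> M S the]
finds store the M S the M S the ⇒ finds store the G M S S the M S the   [M -> G M S]
finds store the G M S S the M S the ⇒ finds store the store the M M S S the M S the   [G -> store the M]
finds store the store the M M S S the M S the ⇒ finds store the store the the M S S the M S the   [M -> the]
finds store the store the the M S S the M S the ⇒ finds store the store the the the S S the M S the   [M -> the]
finds store the store the the the S S the M S the ⇒ finds store the store the the the two S the M S the   [S -> two]
finds store the store the the the two S the M S the ⇒ finds store the store the the the two two the M S the   [S -> two]
finds store the store the the the two two the M S the ⇒ finds store the store the the the two two the the S the   [M -> the]
finds store the store the the the two two the the S the ⇒ finds store the store the the the two two the the two the   [S -> two]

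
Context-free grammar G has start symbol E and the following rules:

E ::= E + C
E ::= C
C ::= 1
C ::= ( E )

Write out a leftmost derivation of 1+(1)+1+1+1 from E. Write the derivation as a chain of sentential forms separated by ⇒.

E ⇒ E+C ⇒ E+C+C ⇒ E+C+C+C ⇒ E+C+C+C+C ⇒ C+C+C+C+C ⇒ 1+C+C+C+C ⇒ 1+(E)+C+C+C ⇒ 1+(C)+C+C+C ⇒ 1+(1)+C+C+C ⇒ 1+(1)+1+C+C ⇒ 1+(1)+1+1+C ⇒ 1+(1)+1+1+1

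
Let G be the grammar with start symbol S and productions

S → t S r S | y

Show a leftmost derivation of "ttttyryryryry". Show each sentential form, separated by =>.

S => tSrS   [S → t S r S]
tSrS => ttSrSrS   [S → t S r S]
ttSrSrS => tttSrSrSrS   [S → t S r S]
tttSrSrSrS => ttttSrSrSrSrS   [S → t S r S]
ttttSrSrSrSrS => ttttyrSrSrSrS   [S → y]
ttttyrSrSrSrS => ttttyryrSrSrS   [S → y]
ttttyryrSrSrS => ttttyryryrSrS   [S → y]
ttttyryryrSrS => ttttyryryryrS   [S → y]
ttttyryryryrS => ttttyryryryry   [S → y]

S => tSrS => ttSrSrS => tttSrSrSrS => ttttSrSrSrSrS => ttttyrSrSrSrS => ttttyryrSrSrS => ttttyryryrSrS => ttttyryryryrS => ttttyryryryry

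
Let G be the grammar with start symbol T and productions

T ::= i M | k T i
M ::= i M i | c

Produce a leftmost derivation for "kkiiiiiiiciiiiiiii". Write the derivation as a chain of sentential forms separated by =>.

T => kTi   [T ::= k T i]
kTi => kkTii   [T ::= k T i]
kkTii => kkiMii   [T ::= i M]
kkiMii => kkiiMiii   [M ::= i M i]
kkiiMiii => kkiiiMiiii   [M ::= i M i]
kkiiiMiiii => kkiiiiMiiiii   [M ::= i M i]
kkiiiiMiiiii => kkiiiiiMiiiiii   [M ::= i M i]
kkiiiiiMiiiiii => kkiiiiiiMiiiiiii   [M ::= i M i]
kkiiiiiiMiiiiiii => kkiiiiiiiMiiiiiiii   [M ::= i M i]
kkiiiiiiiMiiiiiiii => kkiiiiiiiciiiiiiii   [M ::= c]

T => kTi => kkTii => kkiMii => kkiiMiii => kkiiiMiiii => kkiiiiMiiiii => kkiiiiiMiiiiii => kkiiiiiiMiiiiiii => kkiiiiiiiMiiiiiiii => kkiiiiiiiciiiiiiii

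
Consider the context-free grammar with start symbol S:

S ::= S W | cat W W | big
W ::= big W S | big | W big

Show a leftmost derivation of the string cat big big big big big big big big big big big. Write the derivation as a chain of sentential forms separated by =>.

S => cat W W => cat big W S W => cat big big W S S W => cat big big big W S S S W => cat big big big big W S S S S W => cat big big big big W big S S S S W => cat big big big big big big S S S S W => cat big big big big big big big S S S W => cat big big big big big big big big S S W => cat big big big big big big big big big S W => cat big big big big big big big big big big W => cat big big big big big big big big big big big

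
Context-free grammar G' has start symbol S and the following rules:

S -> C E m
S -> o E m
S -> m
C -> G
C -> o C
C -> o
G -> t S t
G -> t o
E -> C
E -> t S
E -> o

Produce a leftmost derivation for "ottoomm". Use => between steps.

S => oEm => otSm => otCEmm => otGEmm => ottoEmm => ottoomm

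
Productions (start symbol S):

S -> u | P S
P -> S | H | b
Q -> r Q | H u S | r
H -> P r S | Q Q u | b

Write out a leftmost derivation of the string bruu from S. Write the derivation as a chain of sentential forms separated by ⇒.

S ⇒ PS   [S -> P S]
PS ⇒ HS   [P -> H]
HS ⇒ PrSS   [H -> P r S]
PrSS ⇒ brSS   [P -> b]
brSS ⇒ bruS   [S -> u]
bruS ⇒ bruu   [S -> u]

S⇒PS⇒HS⇒PrSS⇒brSS⇒bruS⇒bruu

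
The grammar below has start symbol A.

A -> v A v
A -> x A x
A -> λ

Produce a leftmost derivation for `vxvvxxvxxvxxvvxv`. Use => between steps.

A => vAv => vxAxv => vxvAvxv => vxvvAvvxv => vxvvxAxvvxv => vxvvxxAxxvvxv => vxvvxxvAvxxvvxv => vxvvxxvxAxvxxvvxv => vxvvxxvxxvxxvvxv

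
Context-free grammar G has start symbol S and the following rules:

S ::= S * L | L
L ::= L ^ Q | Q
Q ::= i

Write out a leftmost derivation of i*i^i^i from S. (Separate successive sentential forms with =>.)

S=>S*L=>L*L=>Q*L=>i*L=>i*L^Q=>i*L^Q^Q=>i*Q^Q^Q=>i*i^Q^Q=>i*i^i^Q=>i*i^i^i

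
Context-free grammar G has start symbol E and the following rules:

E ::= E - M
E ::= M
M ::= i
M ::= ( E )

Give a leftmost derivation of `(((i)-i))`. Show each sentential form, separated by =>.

E => M => (E) => (M) => ((E)) => ((E-M)) => ((M-M)) => (((E)-M)) => (((M)-M)) => (((i)-M)) => (((i)-i))

E => M   [E ::= M]
M => (E)   [M ::= ( E )]
(E) => (M)   [E ::= M]
(M) => ((E))   [M ::= ( E )]
((E)) => ((E-M))   [E ::= E - M]
((E-M)) => ((M-M))   [E ::= M]
((M-M)) => (((E)-M))   [M ::= ( E )]
(((E)-M)) => (((M)-M))   [E ::= M]
(((M)-M)) => (((i)-M))   [M ::= i]
(((i)-M)) => (((i)-i))   [M ::= i]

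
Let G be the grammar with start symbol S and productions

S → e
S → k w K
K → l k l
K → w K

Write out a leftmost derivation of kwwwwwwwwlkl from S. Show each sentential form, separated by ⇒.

S ⇒ kwK   [S → k w K]
kwK ⇒ kwwK   [K → w K]
kwwK ⇒ kwwwK   [K → w K]
kwwwK ⇒ kwwwwK   [K → w K]
kwwwwK ⇒ kwwwwwK   [K → w K]
kwwwwwK ⇒ kwwwwwwK   [K → w K]
kwwwwwwK ⇒ kwwwwwwwK   [K → w K]
kwwwwwwwK ⇒ kwwwwwwwwK   [K → w K]
kwwwwwwwwK ⇒ kwwwwwwwwlkl   [K → l k l]

S ⇒ kwK ⇒ kwwK ⇒ kwwwK ⇒ kwwwwK ⇒ kwwwwwK ⇒ kwwwwwwK ⇒ kwwwwwwwK ⇒ kwwwwwwwwK ⇒ kwwwwwwwwlkl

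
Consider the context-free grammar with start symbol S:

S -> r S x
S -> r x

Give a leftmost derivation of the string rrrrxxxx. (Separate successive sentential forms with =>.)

S => rSx   [S -> r S x]
rSx => rrSxx   [S -> r S x]
rrSxx => rrrSxxx   [S -> r S x]
rrrSxxx => rrrrxxxx   [S -> r x]

S => rSx => rrSxx => rrrSxxx => rrrrxxxx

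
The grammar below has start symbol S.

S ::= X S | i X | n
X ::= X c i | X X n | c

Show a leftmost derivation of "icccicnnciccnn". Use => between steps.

S=>iX=>iXXn=>iXciXn=>iXXnciXn=>icXnciXn=>icXXnnciXn=>icXciXnnciXn=>iccciXnnciXn=>icccicnnciXn=>icccicnnciXXnn=>icccicnncicXnn=>icccicnnciccnn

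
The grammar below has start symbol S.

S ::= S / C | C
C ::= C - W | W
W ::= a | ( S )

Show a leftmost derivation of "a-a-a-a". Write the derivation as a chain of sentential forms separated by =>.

S => C => C-W => C-W-W => C-W-W-W => W-W-W-W => a-W-W-W => a-a-W-W => a-a-a-W => a-a-a-a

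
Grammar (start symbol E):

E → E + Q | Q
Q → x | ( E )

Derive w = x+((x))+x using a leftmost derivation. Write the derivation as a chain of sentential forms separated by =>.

E=>E+Q=>E+Q+Q=>Q+Q+Q=>x+Q+Q=>x+(E)+Q=>x+(Q)+Q=>x+((E))+Q=>x+((Q))+Q=>x+((x))+Q=>x+((x))+x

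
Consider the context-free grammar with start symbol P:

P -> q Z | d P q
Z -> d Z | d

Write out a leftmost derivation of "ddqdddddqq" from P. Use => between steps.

P => dPq => ddPqq => ddqZqq => ddqdZqq => ddqddZqq => ddqdddZqq => ddqddddZqq => ddqdddddqq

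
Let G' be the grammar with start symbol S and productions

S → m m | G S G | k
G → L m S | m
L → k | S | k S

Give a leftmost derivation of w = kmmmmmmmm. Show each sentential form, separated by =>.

S => GSG => LmSSG => kmSSG => kmmmSG => kmmmGSGG => kmmmmSGG => kmmmmmmGG => kmmmmmmmG => kmmmmmmmm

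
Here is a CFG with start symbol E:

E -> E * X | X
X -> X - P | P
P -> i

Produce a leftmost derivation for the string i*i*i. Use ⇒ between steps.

E ⇒ E*X ⇒ E*X*X ⇒ X*X*X ⇒ P*X*X ⇒ i*X*X ⇒ i*P*X ⇒ i*i*X ⇒ i*i*P ⇒ i*i*i

E ⇒ E*X   [E -> E * X]
E*X ⇒ E*X*X   [E -> E * X]
E*X*X ⇒ X*X*X   [E -> X]
X*X*X ⇒ P*X*X   [X -> P]
P*X*X ⇒ i*X*X   [P -> i]
i*X*X ⇒ i*P*X   [X -> P]
i*P*X ⇒ i*i*X   [P -> i]
i*i*X ⇒ i*i*P   [X -> P]
i*i*P ⇒ i*i*i   [P -> i]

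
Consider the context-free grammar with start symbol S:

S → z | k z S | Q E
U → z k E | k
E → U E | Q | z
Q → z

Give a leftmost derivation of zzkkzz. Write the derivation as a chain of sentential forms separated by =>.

S => QE => zE => zUE => zzkEE => zzkUEE => zzkkEE => zzkkQE => zzkkzE => zzkkzz

S => QE   [S → Q E]
QE => zE   [Q → z]
zE => zUE   [E → U E]
zUE => zzkEE   [U → z k E]
zzkEE => zzkUEE   [E → U E]
zzkUEE => zzkkEE   [U → k]
zzkkEE => zzkkQE   [E → Q]
zzkkQE => zzkkzE   [Q → z]
zzkkzE => zzkkzz   [E → z]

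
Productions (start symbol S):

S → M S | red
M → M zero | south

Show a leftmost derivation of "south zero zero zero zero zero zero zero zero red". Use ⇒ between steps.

S ⇒ M S ⇒ M zero S ⇒ M zero zero S ⇒ M zero zero zero S ⇒ M zero zero zero zero S ⇒ M zero zero zero zero zero S ⇒ M zero zero zero zero zero zero S ⇒ M zero zero zero zero zero zero zero S ⇒ M zero zero zero zero zero zero zero zero S ⇒ south zero zero zero zero zero zero zero zero S ⇒ south zero zero zero zero zero zero zero zero red

S ⇒ M S   [S → M S]
M S ⇒ M zero S   [M → M zero]
M zero S ⇒ M zero zero S   [M → M zero]
M zero zero S ⇒ M zero zero zero S   [M → M zero]
M zero zero zero S ⇒ M zero zero zero zero S   [M → M zero]
M zero zero zero zero S ⇒ M zero zero zero zero zero S   [M → M zero]
M zero zero zero zero zero S ⇒ M zero zero zero zero zero zero S   [M → M zero]
M zero zero zero zero zero zero S ⇒ M zero zero zero zero zero zero zero S   [M → M zero]
M zero zero zero zero zero zero zero S ⇒ M zero zero zero zero zero zero zero zero S   [M → M zero]
M zero zero zero zero zero zero zero zero S ⇒ south zero zero zero zero zero zero zero zero S   [M → south]
south zero zero zero zero zero zero zero zero S ⇒ south zero zero zero zero zero zero zero zero red   [S → red]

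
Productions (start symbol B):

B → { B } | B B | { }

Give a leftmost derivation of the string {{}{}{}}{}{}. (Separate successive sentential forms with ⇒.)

B ⇒ BB   [B → B B]
BB ⇒ BBB   [B → B B]
BBB ⇒ {B}BB   [B → { B }]
{B}BB ⇒ {BB}BB   [B → B B]
{BB}BB ⇒ {BBB}BB   [B → B B]
{BBB}BB ⇒ {{}BB}BB   [B → { }]
{{}BB}BB ⇒ {{}{}B}BB   [B → { }]
{{}{}B}BB ⇒ {{}{}{}}BB   [B → { }]
{{}{}{}}BB ⇒ {{}{}{}}{}B   [B → { }]
{{}{}{}}{}B ⇒ {{}{}{}}{}{}   [B → { }]

B⇒BB⇒BBB⇒{B}BB⇒{BB}BB⇒{BBB}BB⇒{{}BB}BB⇒{{}{}B}BB⇒{{}{}{}}BB⇒{{}{}{}}{}B⇒{{}{}{}}{}{}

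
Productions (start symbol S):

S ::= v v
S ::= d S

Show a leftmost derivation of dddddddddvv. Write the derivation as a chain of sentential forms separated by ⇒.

S ⇒ dS   [S ::= d S]
dS ⇒ ddS   [S ::= d S]
ddS ⇒ dddS   [S ::= d S]
dddS ⇒ ddddS   [S ::= d S]
ddddS ⇒ dddddS   [S ::= d S]
dddddS ⇒ ddddddS   [S ::= d S]
ddddddS ⇒ dddddddS   [S ::= d S]
dddddddS ⇒ ddddddddS   [S ::= d S]
ddddddddS ⇒ dddddddddS   [S ::= d S]
dddddddddS ⇒ dddddddddvv   [S ::= v v]

S ⇒ dS ⇒ ddS ⇒ dddS ⇒ ddddS ⇒ dddddS ⇒ ddddddS ⇒ dddddddS ⇒ ddddddddS ⇒ dddddddddS ⇒ dddddddddvv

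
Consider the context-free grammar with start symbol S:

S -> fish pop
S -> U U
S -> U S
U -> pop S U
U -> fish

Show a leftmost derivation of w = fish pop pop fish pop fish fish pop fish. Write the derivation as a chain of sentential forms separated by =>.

S => U U => fish U => fish pop S U => fish pop U S U => fish pop pop S U S U => fish pop pop fish pop U S U => fish pop pop fish pop fish S U => fish pop pop fish pop fish fish pop U => fish pop pop fish pop fish fish pop fish

S => U U   [S -> U U]
U U => fish U   [U -> fish]
fish U => fish pop S U   [U -> pop S U]
fish pop S U => fish pop U S U   [S -> U S]
fish pop U S U => fish pop pop S U S U   [U -> pop S U]
fish pop pop S U S U => fish pop pop fish pop U S U   [S -> fish pop]
fish pop pop fish pop U S U => fish pop pop fish pop fish S U   [U -> fish]
fish pop pop fish pop fish S U => fish pop pop fish pop fish fish pop U   [S -> fish pop]
fish pop pop fish pop fish fish pop U => fish pop pop fish pop fish fish pop fish   [U -> fish]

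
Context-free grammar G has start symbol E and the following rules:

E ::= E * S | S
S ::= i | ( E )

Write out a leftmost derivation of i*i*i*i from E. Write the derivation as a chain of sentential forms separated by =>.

E => E*S   [E ::= E * S]
E*S => E*S*S   [E ::= E * S]
E*S*S => E*S*S*S   [E ::= E * S]
E*S*S*S => S*S*S*S   [E ::= S]
S*S*S*S => i*S*S*S   [S ::= i]
i*S*S*S => i*i*S*S   [S ::= i]
i*i*S*S => i*i*i*S   [S ::= i]
i*i*i*S => i*i*i*i   [S ::= i]

E => E*S => E*S*S => E*S*S*S => S*S*S*S => i*S*S*S => i*i*S*S => i*i*i*S => i*i*i*i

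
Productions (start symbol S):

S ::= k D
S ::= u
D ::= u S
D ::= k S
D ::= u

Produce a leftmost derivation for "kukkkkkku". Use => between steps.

S=>kD=>kuS=>kukD=>kukkS=>kukkkD=>kukkkkS=>kukkkkkD=>kukkkkkkS=>kukkkkkku

S => kD   [S ::= k D]
kD => kuS   [D ::= u S]
kuS => kukD   [S ::= k D]
kukD => kukkS   [D ::= k S]
kukkS => kukkkD   [S ::= k D]
kukkkD => kukkkkS   [D ::= k S]
kukkkkS => kukkkkkD   [S ::= k D]
kukkkkkD => kukkkkkkS   [D ::= k S]
kukkkkkkS => kukkkkkku   [S ::= u]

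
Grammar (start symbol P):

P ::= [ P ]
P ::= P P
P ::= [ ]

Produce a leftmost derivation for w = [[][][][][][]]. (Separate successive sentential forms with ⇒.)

P⇒[P]⇒[PP]⇒[PPP]⇒[PPPP]⇒[PPPPP]⇒[PPPPPP]⇒[[]PPPPP]⇒[[][]PPPP]⇒[[][][]PPP]⇒[[][][][]PP]⇒[[][][][][]P]⇒[[][][][][][]]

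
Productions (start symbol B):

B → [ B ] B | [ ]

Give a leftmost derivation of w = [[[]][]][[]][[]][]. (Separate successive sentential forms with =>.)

B => [B]B   [B → [ B ] B]
[B]B => [[B]B]B   [B → [ B ] B]
[[B]B]B => [[[]]B]B   [B → [ ]]
[[[]]B]B => [[[]][]]B   [B → [ ]]
[[[]][]]B => [[[]][]][B]B   [B → [ B ] B]
[[[]][]][B]B => [[[]][]][[]]B   [B → [ ]]
[[[]][]][[]]B => [[[]][]][[]][B]B   [B → [ B ] B]
[[[]][]][[]][B]B => [[[]][]][[]][[]]B   [B → [ ]]
[[[]][]][[]][[]]B => [[[]][]][[]][[]][]   [B → [ ]]

B => [B]B => [[B]B]B => [[[]]B]B => [[[]][]]B => [[[]][]][B]B => [[[]][]][[]]B => [[[]][]][[]][B]B => [[[]][]][[]][[]]B => [[[]][]][[]][[]][]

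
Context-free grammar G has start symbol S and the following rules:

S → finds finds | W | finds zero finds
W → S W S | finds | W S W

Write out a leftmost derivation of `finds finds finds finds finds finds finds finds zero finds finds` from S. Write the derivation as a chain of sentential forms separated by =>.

S => W => W S W => W S W S W => S W S S W S W => W W S S W S W => finds W S S W S W => finds finds S S W S W => finds finds finds finds S W S W => finds finds finds finds finds finds W S W => finds finds finds finds finds finds finds S W => finds finds finds finds finds finds finds finds zero finds W => finds finds finds finds finds finds finds finds zero finds finds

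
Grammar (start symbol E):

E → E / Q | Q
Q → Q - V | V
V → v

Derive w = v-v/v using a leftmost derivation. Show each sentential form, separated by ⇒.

E⇒E/Q⇒Q/Q⇒Q-V/Q⇒V-V/Q⇒v-V/Q⇒v-v/Q⇒v-v/V⇒v-v/v

E ⇒ E/Q   [E → E / Q]
E/Q ⇒ Q/Q   [E → Q]
Q/Q ⇒ Q-V/Q   [Q → Q - V]
Q-V/Q ⇒ V-V/Q   [Q → V]
V-V/Q ⇒ v-V/Q   [V → v]
v-V/Q ⇒ v-v/Q   [V → v]
v-v/Q ⇒ v-v/V   [Q → V]
v-v/V ⇒ v-v/v   [V → v]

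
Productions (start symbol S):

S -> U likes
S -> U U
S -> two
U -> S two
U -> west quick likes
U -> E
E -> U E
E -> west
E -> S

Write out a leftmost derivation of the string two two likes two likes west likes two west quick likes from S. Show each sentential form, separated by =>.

S => U U => S two U => U likes two U => E likes two U => U E likes two U => E E likes two U => S E likes two U => U likes E likes two U => S two likes E likes two U => U likes two likes E likes two U => S two likes two likes E likes two U => two two likes two likes E likes two U => two two likes two likes west likes two U => two two likes two likes west likes two west quick likes

S => U U   [S -> U U]
U U => S two U   [U -> S two]
S two U => U likes two U   [S -> U likes]
U likes two U => E likes two U   [U -> E]
E likes two U => U E likes two U   [E -> U E]
U E likes two U => E E likes two U   [U -> E]
E E likes two U => S E likes two U   [E -> S]
S E likes two U => U likes E likes two U   [S -> U likes]
U likes E likes two U => S two likes E likes two U   [U -> S two]
S two likes E likes two U => U likes two likes E likes two U   [S -> U likes]
U likes two likes E likes two U => S two likes two likes E likes two U   [U -> S two]
S two likes two likes E likes two U => two two likes two likes E likes two U   [S -> two]
two two likes two likes E likes two U => two two likes two likes west likes two U   [E -> west]
two two likes two likes west likes two U => two two likes two likes west likes two west quick likes   [U -> west quick likes]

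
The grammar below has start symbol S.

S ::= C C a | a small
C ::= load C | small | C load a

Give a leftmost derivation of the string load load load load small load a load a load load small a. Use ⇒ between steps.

S ⇒ C C a ⇒ C load a C a ⇒ load C load a C a ⇒ load load C load a C a ⇒ load load load C load a C a ⇒ load load load C load a load a C a ⇒ load load load load C load a load a C a ⇒ load load load load small load a load a C a ⇒ load load load load small load a load a load C a ⇒ load load load load small load a load a load load C a ⇒ load load load load small load a load a load load small a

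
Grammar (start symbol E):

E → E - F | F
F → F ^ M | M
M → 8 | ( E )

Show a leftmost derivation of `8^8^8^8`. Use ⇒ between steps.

E⇒F⇒F^M⇒F^M^M⇒F^M^M^M⇒M^M^M^M⇒8^M^M^M⇒8^8^M^M⇒8^8^8^M⇒8^8^8^8

E ⇒ F   [E → F]
F ⇒ F^M   [F → F ^ M]
F^M ⇒ F^M^M   [F → F ^ M]
F^M^M ⇒ F^M^M^M   [F → F ^ M]
F^M^M^M ⇒ M^M^M^M   [F → M]
M^M^M^M ⇒ 8^M^M^M   [M → 8]
8^M^M^M ⇒ 8^8^M^M   [M → 8]
8^8^M^M ⇒ 8^8^8^M   [M → 8]
8^8^8^M ⇒ 8^8^8^8   [M → 8]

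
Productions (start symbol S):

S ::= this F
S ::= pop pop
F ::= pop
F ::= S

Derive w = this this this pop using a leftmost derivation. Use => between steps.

S => this F => this S => this this F => this this S => this this this F => this this this pop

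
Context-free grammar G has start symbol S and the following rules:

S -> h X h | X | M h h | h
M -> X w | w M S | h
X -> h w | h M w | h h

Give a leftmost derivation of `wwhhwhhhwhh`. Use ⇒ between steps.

S ⇒ Mhh   [S -> M h h]
Mhh ⇒ wMShh   [M -> w M S]
wMShh ⇒ wwMSShh   [M -> w M S]
wwMSShh ⇒ wwXwSShh   [M -> X w]
wwXwSShh ⇒ wwhhwSShh   [X -> h h]
wwhhwSShh ⇒ wwhhwXShh   [S -> X]
wwhhwXShh ⇒ wwhhwhhShh   [X -> h h]
wwhhwhhShh ⇒ wwhhwhhXhh   [S -> X]
wwhhwhhXhh ⇒ wwhhwhhhwhh   [X -> h w]

S ⇒ Mhh ⇒ wMShh ⇒ wwMSShh ⇒ wwXwSShh ⇒ wwhhwSShh ⇒ wwhhwXShh ⇒ wwhhwhhShh ⇒ wwhhwhhXhh ⇒ wwhhwhhhwhh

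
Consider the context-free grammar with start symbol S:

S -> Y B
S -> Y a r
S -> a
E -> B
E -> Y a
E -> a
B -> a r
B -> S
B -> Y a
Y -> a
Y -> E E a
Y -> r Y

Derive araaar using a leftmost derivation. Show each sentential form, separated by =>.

S => YB   [S -> Y B]
YB => EEaB   [Y -> E E a]
EEaB => BEaB   [E -> B]
BEaB => arEaB   [B -> a r]
arEaB => araaB   [E -> a]
araaB => araaar   [B -> a r]

S => YB => EEaB => BEaB => arEaB => araaB => araaar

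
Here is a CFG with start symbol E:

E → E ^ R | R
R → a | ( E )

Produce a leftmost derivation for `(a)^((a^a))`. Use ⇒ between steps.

E ⇒ E^R   [E → E ^ R]
E^R ⇒ R^R   [E → R]
R^R ⇒ (E)^R   [R → ( E )]
(E)^R ⇒ (R)^R   [E → R]
(R)^R ⇒ (a)^R   [R → a]
(a)^R ⇒ (a)^(E)   [R → ( E )]
(a)^(E) ⇒ (a)^(R)   [E → R]
(a)^(R) ⇒ (a)^((E))   [R → ( E )]
(a)^((E)) ⇒ (a)^((E^R))   [E → E ^ R]
(a)^((E^R)) ⇒ (a)^((R^R))   [E → R]
(a)^((R^R)) ⇒ (a)^((a^R))   [R → a]
(a)^((a^R)) ⇒ (a)^((a^a))   [R → a]

E ⇒ E^R ⇒ R^R ⇒ (E)^R ⇒ (R)^R ⇒ (a)^R ⇒ (a)^(E) ⇒ (a)^(R) ⇒ (a)^((E)) ⇒ (a)^((E^R)) ⇒ (a)^((R^R)) ⇒ (a)^((a^R)) ⇒ (a)^((a^a))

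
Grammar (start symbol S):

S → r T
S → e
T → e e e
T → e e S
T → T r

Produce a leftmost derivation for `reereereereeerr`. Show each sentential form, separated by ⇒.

S ⇒ rT   [S → r T]
rT ⇒ rTr   [T → T r]
rTr ⇒ reeSr   [T → e e S]
reeSr ⇒ reerTr   [S → r T]
reerTr ⇒ reereeSr   [T → e e S]
reereeSr ⇒ reereerTr   [S → r T]
reereerTr ⇒ reereereeSr   [T → e e S]
reereereeSr ⇒ reereereerTr   [S → r T]
reereereerTr ⇒ reereereerTrr   [T → T r]
reereereerTrr ⇒ reereereereeSrr   [T → e e S]
reereereereeSrr ⇒ reereereereeerr   [S → e]

S ⇒ rT ⇒ rTr ⇒ reeSr ⇒ reerTr ⇒ reereeSr ⇒ reereerTr ⇒ reereereeSr ⇒ reereereerTr ⇒ reereereerTrr ⇒ reereereereeSrr ⇒ reereereereeerr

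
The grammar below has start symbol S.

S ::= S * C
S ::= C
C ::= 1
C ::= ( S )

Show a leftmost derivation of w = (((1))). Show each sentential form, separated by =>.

S=>C=>(S)=>(C)=>((S))=>((C))=>(((S)))=>(((C)))=>(((1)))

S => C   [S ::= C]
C => (S)   [C ::= ( S )]
(S) => (C)   [S ::= C]
(C) => ((S))   [C ::= ( S )]
((S)) => ((C))   [S ::= C]
((C)) => (((S)))   [C ::= ( S )]
(((S))) => (((C)))   [S ::= C]
(((C))) => (((1)))   [C ::= 1]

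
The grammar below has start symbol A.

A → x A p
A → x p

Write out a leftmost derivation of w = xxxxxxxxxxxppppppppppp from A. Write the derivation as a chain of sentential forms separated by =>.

A=>xAp=>xxApp=>xxxAppp=>xxxxApppp=>xxxxxAppppp=>xxxxxxApppppp=>xxxxxxxAppppppp=>xxxxxxxxApppppppp=>xxxxxxxxxAppppppppp=>xxxxxxxxxxApppppppppp=>xxxxxxxxxxxppppppppppp

A => xAp   [A → x A p]
xAp => xxApp   [A → x A p]
xxApp => xxxAppp   [A → x A p]
xxxAppp => xxxxApppp   [A → x A p]
xxxxApppp => xxxxxAppppp   [A → x A p]
xxxxxAppppp => xxxxxxApppppp   [A → x A p]
xxxxxxApppppp => xxxxxxxAppppppp   [A → x A p]
xxxxxxxAppppppp => xxxxxxxxApppppppp   [A → x A p]
xxxxxxxxApppppppp => xxxxxxxxxAppppppppp   [A → x A p]
xxxxxxxxxAppppppppp => xxxxxxxxxxApppppppppp   [A → x A p]
xxxxxxxxxxApppppppppp => xxxxxxxxxxxppppppppppp   [A → x p]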